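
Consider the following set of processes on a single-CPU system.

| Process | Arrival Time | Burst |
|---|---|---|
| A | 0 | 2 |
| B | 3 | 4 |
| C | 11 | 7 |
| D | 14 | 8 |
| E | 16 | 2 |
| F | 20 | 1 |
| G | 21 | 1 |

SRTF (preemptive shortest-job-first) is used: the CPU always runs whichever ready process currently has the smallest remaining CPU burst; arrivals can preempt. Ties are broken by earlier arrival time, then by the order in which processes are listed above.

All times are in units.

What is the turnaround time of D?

16

Gantt: | A 0-2 | idle 2-3 | B 3-7 | idle 7-11 | C 11-18 | E 18-20 | F 20-21 | G 21-22 | D 22-30 |
Completion: A=2  B=7  C=18  D=30  E=20  F=21  G=22
Turnaround (C−A): A=2  B=4  C=7  D=16  E=4  F=1  G=1
Turnaround(D) = completion − arrival = 30 − 14 = 16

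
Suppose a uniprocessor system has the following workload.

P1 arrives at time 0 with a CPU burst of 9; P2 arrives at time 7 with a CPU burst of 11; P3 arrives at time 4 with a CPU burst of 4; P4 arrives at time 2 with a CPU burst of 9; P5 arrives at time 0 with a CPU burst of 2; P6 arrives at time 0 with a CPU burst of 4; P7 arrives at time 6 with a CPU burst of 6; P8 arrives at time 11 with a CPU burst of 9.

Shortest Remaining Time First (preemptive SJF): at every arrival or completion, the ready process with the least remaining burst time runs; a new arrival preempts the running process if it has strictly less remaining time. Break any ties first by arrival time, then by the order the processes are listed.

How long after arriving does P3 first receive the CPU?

2

Timeline: | P5 0-2 | P6 2-6 | P3 6-10 | P7 10-16 | P1 16-25 | P4 25-34 | P8 34-43 | P2 43-54 |
Completion: P1=25  P2=54  P3=10  P4=34  P5=2  P6=6  P7=16  P8=43
Response(P3) = first start − arrival = 6 − 4 = 2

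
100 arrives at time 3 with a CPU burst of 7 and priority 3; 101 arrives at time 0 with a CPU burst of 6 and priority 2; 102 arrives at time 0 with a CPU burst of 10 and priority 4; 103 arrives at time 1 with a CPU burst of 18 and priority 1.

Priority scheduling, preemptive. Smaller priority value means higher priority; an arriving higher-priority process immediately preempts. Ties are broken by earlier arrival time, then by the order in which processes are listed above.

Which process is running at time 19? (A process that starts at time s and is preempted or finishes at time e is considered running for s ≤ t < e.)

Gantt: | 101 0-1 | 103 1-19 | 101 19-24 | 100 24-31 | 102 31-41 |
Completion: 100=31  101=24  102=41  103=19
Turnaround (C−A): 100=28  101=24  102=41  103=18

101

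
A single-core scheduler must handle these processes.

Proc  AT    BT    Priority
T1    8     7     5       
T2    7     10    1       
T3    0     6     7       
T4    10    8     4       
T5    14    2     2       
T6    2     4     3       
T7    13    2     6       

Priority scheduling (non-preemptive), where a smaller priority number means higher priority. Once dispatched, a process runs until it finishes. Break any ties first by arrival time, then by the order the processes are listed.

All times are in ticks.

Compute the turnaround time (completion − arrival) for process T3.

6

Schedule: | T3 0-6 | T6 6-10 | T2 10-20 | T5 20-22 | T4 22-30 | T1 30-37 | T7 37-39 |
Completion: T1=37  T2=20  T3=6  T4=30  T5=22  T6=10  T7=39
Turnaround(T3) = completion − arrival = 6 − 0 = 6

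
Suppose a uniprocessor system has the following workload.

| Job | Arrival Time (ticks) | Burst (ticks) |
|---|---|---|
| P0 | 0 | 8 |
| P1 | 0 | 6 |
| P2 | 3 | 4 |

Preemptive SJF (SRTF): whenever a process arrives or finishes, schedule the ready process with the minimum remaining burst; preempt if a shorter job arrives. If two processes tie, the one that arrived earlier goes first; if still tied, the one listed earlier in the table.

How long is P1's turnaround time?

Timeline: | P1 0-6 | P2 6-10 | P0 10-18 |
Completion: P0=18  P1=6  P2=10
Turnaround (C−A): P0=18  P1=6  P2=7
Turnaround(P1) = completion − arrival = 6 − 0 = 6

6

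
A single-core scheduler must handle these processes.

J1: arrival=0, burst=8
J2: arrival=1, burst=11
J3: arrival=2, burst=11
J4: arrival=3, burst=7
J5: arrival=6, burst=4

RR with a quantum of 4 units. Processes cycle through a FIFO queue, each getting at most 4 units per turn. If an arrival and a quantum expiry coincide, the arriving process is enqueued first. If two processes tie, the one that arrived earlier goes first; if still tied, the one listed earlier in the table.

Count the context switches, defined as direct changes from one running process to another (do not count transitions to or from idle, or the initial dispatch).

10

Gantt: | J1 0-4 | J2 4-8 | J3 8-12 | J4 12-16 | J1 16-20 | J5 20-24 | J2 24-28 | J3 28-32 | J4 32-35 | J2 35-38 | J3 38-41 |
Completion: J1=20  J2=38  J3=41  J4=35  J5=24
Turnaround (C−A): J1=20  J2=37  J3=39  J4=32  J5=18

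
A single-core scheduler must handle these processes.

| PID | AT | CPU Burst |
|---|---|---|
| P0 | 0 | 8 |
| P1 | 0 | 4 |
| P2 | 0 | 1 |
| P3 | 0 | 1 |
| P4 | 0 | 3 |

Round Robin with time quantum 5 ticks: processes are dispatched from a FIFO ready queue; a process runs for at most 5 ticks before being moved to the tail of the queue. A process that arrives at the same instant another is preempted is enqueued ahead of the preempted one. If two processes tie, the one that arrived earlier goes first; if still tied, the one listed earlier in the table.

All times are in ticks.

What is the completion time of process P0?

Timeline: | P0 0-5 | P1 5-9 | P2 9-10 | P3 10-11 | P4 11-14 | P0 14-17 |
Completion: P0=17  P1=9  P2=10  P3=11  P4=14
Turnaround (C−A): P0=17  P1=9  P2=10  P3=11  P4=14

17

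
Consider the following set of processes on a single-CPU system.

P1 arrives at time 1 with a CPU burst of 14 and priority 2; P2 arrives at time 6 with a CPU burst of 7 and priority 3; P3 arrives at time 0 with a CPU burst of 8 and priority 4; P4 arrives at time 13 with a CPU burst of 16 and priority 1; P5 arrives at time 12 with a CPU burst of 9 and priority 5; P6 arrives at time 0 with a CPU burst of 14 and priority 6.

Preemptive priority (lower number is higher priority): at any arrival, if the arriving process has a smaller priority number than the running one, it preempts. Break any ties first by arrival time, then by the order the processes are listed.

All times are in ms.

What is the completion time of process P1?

31

Timeline: | P3 0-1 | P1 1-13 | P4 13-29 | P1 29-31 | P2 31-38 | P3 38-45 | P5 45-54 | P6 54-68 |
Completion: P1=31  P2=38  P3=45  P4=29  P5=54  P6=68
Turnaround (C−A): P1=30  P2=32  P3=45  P4=16  P5=42  P6=68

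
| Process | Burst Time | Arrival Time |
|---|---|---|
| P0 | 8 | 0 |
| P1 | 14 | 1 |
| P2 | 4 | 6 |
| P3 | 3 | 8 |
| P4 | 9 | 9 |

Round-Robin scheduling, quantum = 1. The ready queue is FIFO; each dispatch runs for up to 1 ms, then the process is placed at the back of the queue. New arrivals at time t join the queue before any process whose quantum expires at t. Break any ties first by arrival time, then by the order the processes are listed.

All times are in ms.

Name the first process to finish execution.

Schedule: | P0 0-1 | P1 1-2 | P0 2-3 | P1 3-4 | P0 4-5 | P1 5-6 | P0 6-7 | P2 7-8 | P1 8-9 | P0 9-10 | P3 10-11 | P2 11-12 | P4 12-13 | P1 13-14 | P0 14-15 | P3 15-16 | P2 16-17 | P4 17-18 | P1 18-19 | P0 19-20 | P3 20-21 | P2 21-22 | P4 22-23 | P1 23-24 | P0 24-25 | P4 25-26 | P1 26-27 | P4 27-28 | P1 28-29 | P4 29-30 | P1 30-31 | P4 31-32 | P1 32-33 | P4 33-34 | P1 34-35 | P4 35-36 | P1 36-38 |
Completion: P0=25  P1=38  P2=22  P3=21  P4=36
Finish order: P3 → P2 → P0 → P4 → P1

P3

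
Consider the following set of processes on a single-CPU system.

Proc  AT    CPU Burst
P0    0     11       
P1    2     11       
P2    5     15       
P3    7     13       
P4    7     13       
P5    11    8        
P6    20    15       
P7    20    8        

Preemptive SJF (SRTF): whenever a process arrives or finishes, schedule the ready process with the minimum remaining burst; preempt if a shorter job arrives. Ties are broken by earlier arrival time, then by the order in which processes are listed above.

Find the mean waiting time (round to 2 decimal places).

27.25

Gantt: | P0 0-11 | P5 11-19 | P1 19-20 | P7 20-28 | P1 28-38 | P3 38-51 | P4 51-64 | P2 64-79 | P6 79-94 |
Completion: P0=11  P1=38  P2=79  P3=51  P4=64  P5=19  P6=94  P7=28
Waiting times: P0=0, P1=25, P2=59, P3=31, P4=44, P5=0, P6=59, P7=0
Average waiting = (0+25+59+31+44+0+59+0) / 8 = 218/8 = 27.25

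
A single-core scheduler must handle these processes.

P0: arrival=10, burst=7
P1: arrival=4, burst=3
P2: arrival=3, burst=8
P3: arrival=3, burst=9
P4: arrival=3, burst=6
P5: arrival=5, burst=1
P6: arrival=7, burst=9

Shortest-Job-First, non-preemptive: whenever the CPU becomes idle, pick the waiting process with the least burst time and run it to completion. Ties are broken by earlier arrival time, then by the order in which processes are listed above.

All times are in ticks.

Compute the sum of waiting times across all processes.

85

Timeline: | idle 0-3 | P4 3-9 | P5 9-10 | P1 10-13 | P0 13-20 | P2 20-28 | P3 28-37 | P6 37-46 |
Completion: P0=20  P1=13  P2=28  P3=37  P4=9  P5=10  P6=46
Turnaround (C−A): P0=10  P1=9  P2=25  P3=34  P4=6  P5=5  P6=39
Waiting = turnaround − burst: P0=3, P1=6, P2=17, P3=25, P4=0, P5=4, P6=30
Total waiting = 3 + 6 + 17 + 25 + 0 + 4 + 30 = 85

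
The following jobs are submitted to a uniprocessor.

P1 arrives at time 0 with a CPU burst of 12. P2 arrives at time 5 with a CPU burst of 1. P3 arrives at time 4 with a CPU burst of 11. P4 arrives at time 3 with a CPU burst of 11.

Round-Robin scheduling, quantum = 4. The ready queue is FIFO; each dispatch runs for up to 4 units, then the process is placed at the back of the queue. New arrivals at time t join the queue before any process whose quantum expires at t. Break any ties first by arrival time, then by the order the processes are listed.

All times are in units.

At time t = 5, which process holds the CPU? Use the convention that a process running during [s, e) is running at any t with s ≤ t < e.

Schedule: | P1 0-4 | P4 4-8 | P3 8-12 | P1 12-16 | P2 16-17 | P4 17-21 | P3 21-25 | P1 25-29 | P4 29-32 | P3 32-35 |
Completion: P1=29  P2=17  P3=35  P4=32

P4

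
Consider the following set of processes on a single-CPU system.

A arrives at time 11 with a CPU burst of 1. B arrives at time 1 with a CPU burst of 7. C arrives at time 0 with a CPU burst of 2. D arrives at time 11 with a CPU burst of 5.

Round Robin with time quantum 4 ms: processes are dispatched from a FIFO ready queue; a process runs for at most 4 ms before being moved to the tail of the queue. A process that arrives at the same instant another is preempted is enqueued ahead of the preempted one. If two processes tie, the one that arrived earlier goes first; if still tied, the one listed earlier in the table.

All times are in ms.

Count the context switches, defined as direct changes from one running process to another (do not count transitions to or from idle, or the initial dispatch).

Timeline: | C 0-2 | B 2-9 | idle 9-11 | A 11-12 | D 12-17 |
Completion: A=12  B=9  C=2  D=17

2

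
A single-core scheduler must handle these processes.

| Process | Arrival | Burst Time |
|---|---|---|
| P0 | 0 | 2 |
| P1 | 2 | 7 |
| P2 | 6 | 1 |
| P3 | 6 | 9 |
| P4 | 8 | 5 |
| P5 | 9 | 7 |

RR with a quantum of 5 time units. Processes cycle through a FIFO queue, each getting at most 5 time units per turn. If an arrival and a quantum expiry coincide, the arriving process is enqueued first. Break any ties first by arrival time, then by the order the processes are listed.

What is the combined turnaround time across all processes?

Schedule: | P0 0-2 | P1 2-7 | P2 7-8 | P3 8-13 | P1 13-15 | P4 15-20 | P5 20-25 | P3 25-29 | P5 29-31 |
Completion: P0=2  P1=15  P2=8  P3=29  P4=20  P5=31
Turnaround = completion − arrival: P0=2, P1=13, P2=2, P3=23, P4=12, P5=22
Total turnaround = 2 + 13 + 2 + 23 + 12 + 22 = 74

74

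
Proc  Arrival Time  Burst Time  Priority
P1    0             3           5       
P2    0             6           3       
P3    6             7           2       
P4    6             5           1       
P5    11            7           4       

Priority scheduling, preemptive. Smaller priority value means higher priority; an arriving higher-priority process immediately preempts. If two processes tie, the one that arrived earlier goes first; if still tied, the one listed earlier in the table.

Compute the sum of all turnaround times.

65

Schedule: | P2 0-6 | P4 6-11 | P3 11-18 | P5 18-25 | P1 25-28 |
Completion: P1=28  P2=6  P3=18  P4=11  P5=25
Turnaround = completion − arrival: P1=28, P2=6, P3=12, P4=5, P5=14
Total turnaround = 28 + 6 + 12 + 5 + 14 = 65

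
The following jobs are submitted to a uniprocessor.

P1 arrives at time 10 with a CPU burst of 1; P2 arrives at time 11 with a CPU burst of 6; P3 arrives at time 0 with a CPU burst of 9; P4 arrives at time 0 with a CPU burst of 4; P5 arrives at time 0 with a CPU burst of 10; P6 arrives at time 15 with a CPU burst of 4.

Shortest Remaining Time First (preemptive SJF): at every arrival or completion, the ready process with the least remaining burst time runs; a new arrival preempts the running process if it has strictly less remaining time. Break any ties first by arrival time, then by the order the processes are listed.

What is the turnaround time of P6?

4

Gantt: | P4 0-4 | P3 4-10 | P1 10-11 | P3 11-14 | P2 14-15 | P6 15-19 | P2 19-24 | P5 24-34 |
Completion: P1=11  P2=24  P3=14  P4=4  P5=34  P6=19
Turnaround (C−A): P1=1  P2=13  P3=14  P4=4  P5=34  P6=4
Turnaround(P6) = completion − arrival = 19 − 15 = 4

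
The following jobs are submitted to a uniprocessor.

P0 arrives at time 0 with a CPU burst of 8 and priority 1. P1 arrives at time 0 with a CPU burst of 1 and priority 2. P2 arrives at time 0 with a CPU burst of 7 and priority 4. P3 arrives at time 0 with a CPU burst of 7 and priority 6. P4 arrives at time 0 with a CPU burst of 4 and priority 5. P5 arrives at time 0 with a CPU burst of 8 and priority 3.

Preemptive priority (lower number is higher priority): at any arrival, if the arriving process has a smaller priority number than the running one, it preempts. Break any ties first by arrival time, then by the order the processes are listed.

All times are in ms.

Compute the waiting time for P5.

9

Schedule: | P0 0-8 | P1 8-9 | P5 9-17 | P2 17-24 | P4 24-28 | P3 28-35 |
Completion: P0=8  P1=9  P2=24  P3=35  P4=28  P5=17
Waiting(P5) = turnaround − burst = 17 − 8 = 9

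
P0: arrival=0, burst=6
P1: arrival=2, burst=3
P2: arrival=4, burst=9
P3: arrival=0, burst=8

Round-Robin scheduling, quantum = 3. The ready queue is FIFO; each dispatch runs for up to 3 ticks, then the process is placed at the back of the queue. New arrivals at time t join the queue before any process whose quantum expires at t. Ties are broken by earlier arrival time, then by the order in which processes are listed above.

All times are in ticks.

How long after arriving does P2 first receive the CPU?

Schedule: | P0 0-3 | P3 3-6 | P1 6-9 | P0 9-12 | P2 12-15 | P3 15-18 | P2 18-21 | P3 21-23 | P2 23-26 |
Completion: P0=12  P1=9  P2=26  P3=23
Turnaround (C−A): P0=12  P1=7  P2=22  P3=23
Response(P2) = first start − arrival = 12 − 4 = 8

8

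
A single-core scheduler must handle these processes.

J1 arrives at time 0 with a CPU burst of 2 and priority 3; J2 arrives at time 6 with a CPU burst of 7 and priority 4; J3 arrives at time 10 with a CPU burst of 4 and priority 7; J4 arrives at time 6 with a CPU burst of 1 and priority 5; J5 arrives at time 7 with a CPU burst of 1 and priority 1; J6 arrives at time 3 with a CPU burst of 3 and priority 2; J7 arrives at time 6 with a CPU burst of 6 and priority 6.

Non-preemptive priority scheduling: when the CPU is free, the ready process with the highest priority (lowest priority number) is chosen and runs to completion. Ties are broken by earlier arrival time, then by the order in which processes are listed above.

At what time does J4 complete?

15

Timeline: | J1 0-2 | idle 2-3 | J6 3-6 | J2 6-13 | J5 13-14 | J4 14-15 | J7 15-21 | J3 21-25 |
Completion: J1=2  J2=13  J3=25  J4=15  J5=14  J6=6  J7=21
Turnaround (C−A): J1=2  J2=7  J3=15  J4=9  J5=7  J6=3  J7=15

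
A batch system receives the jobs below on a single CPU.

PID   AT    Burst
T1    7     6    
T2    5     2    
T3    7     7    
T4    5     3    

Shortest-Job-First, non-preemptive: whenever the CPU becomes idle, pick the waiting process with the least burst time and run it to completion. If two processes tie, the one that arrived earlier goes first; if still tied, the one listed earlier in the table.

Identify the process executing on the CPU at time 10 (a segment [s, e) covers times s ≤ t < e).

T1

Gantt: | idle 0-5 | T2 5-7 | T4 7-10 | T1 10-16 | T3 16-23 |
Completion: T1=16  T2=7  T3=23  T4=10
Turnaround (C−A): T1=9  T2=2  T3=16  T4=5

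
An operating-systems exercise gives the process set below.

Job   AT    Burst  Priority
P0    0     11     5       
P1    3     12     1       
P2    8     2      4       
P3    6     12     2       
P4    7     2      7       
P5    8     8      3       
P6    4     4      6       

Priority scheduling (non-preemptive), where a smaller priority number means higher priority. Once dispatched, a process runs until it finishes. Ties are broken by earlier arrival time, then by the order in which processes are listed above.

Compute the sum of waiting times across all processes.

170

Schedule: | P0 0-11 | P1 11-23 | P3 23-35 | P5 35-43 | P2 43-45 | P6 45-49 | P4 49-51 |
Completion: P0=11  P1=23  P2=45  P3=35  P4=51  P5=43  P6=49
Waiting = turnaround − burst: P0=0, P1=8, P2=35, P3=17, P4=42, P5=27, P6=41
Total waiting = 0 + 8 + 35 + 17 + 42 + 27 + 41 = 170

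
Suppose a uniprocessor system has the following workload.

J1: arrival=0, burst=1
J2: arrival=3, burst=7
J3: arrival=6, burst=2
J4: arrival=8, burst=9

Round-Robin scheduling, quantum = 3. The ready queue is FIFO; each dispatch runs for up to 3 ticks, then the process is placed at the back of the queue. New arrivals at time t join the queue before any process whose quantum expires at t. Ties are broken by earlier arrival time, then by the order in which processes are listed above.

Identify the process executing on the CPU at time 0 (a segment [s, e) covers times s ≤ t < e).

Gantt: | J1 0-1 | idle 1-3 | J2 3-6 | J3 6-8 | J2 8-11 | J4 11-14 | J2 14-15 | J4 15-21 |
Completion: J1=1  J2=15  J3=8  J4=21
Turnaround (C−A): J1=1  J2=12  J3=2  J4=13

J1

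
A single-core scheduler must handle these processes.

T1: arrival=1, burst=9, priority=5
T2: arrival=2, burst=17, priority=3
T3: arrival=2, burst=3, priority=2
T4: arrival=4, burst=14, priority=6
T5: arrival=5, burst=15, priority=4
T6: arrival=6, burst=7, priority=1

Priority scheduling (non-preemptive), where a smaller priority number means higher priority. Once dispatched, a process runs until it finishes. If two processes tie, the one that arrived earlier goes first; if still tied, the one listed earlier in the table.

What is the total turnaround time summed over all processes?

Gantt: | idle 0-1 | T1 1-10 | T6 10-17 | T3 17-20 | T2 20-37 | T5 37-52 | T4 52-66 |
Completion: T1=10  T2=37  T3=20  T4=66  T5=52  T6=17
Turnaround (C−A): T1=9  T2=35  T3=18  T4=62  T5=47  T6=11
Turnaround = completion − arrival: T1=9, T2=35, T3=18, T4=62, T5=47, T6=11
Total turnaround = 9 + 35 + 18 + 62 + 47 + 11 = 182

182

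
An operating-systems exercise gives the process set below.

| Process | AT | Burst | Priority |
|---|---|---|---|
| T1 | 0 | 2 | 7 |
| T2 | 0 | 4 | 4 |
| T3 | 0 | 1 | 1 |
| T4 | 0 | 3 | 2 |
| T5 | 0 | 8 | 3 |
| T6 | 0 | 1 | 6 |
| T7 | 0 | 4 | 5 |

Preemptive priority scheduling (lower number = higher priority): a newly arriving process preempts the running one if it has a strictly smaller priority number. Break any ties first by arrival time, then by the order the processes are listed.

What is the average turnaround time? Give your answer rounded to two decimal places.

Schedule: | T3 0-1 | T4 1-4 | T5 4-12 | T2 12-16 | T7 16-20 | T6 20-21 | T1 21-23 |
Completion: T1=23  T2=16  T3=1  T4=4  T5=12  T6=21  T7=20
Turnaround (C−A): T1=23  T2=16  T3=1  T4=4  T5=12  T6=21  T7=20
Turnaround times: T1=23, T2=16, T3=1, T4=4, T5=12, T6=21, T7=20
Average turnaround = (23+16+1+4+12+21+20) / 7 = 97/7 = 13.86

13.86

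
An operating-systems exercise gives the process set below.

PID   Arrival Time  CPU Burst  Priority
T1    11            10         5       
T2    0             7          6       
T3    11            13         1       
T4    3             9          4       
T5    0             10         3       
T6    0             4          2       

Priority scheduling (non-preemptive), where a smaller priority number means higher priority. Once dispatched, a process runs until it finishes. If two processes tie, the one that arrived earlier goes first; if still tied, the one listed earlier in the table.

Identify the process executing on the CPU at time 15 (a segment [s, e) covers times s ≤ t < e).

Schedule: | T6 0-4 | T5 4-14 | T3 14-27 | T4 27-36 | T1 36-46 | T2 46-53 |
Completion: T1=46  T2=53  T3=27  T4=36  T5=14  T6=4

T3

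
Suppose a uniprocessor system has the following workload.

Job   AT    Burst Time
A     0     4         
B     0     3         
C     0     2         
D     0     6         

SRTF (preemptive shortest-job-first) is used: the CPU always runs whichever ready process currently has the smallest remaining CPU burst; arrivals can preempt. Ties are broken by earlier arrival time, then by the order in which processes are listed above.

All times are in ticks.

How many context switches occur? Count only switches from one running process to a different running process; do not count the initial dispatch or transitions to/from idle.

3

Timeline: | C 0-2 | B 2-5 | A 5-9 | D 9-15 |
Completion: A=9  B=5  C=2  D=15
Turnaround (C−A): A=9  B=5  C=2  D=15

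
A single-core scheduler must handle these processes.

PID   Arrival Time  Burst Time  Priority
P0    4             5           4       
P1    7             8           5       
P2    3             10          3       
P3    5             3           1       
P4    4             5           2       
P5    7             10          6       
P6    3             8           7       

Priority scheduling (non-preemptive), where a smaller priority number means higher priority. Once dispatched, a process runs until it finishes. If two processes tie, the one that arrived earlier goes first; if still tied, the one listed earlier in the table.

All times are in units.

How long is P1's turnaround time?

27

Timeline: | idle 0-3 | P2 3-13 | P3 13-16 | P4 16-21 | P0 21-26 | P1 26-34 | P5 34-44 | P6 44-52 |
Completion: P0=26  P1=34  P2=13  P3=16  P4=21  P5=44  P6=52
Turnaround(P1) = completion − arrival = 34 − 7 = 27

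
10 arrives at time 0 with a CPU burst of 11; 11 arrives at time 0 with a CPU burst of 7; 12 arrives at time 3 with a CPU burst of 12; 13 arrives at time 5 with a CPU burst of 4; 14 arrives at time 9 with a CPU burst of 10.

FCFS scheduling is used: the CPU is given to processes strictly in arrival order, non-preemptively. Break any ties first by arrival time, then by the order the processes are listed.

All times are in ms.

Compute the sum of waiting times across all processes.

76

Gantt: | 10 0-11 | 11 11-18 | 12 18-30 | 13 30-34 | 14 34-44 |
Completion: 10=11  11=18  12=30  13=34  14=44
Turnaround (C−A): 10=11  11=18  12=27  13=29  14=35
Waiting = turnaround − burst: 10=0, 11=11, 12=15, 13=25, 14=25
Total waiting = 0 + 11 + 15 + 25 + 25 = 76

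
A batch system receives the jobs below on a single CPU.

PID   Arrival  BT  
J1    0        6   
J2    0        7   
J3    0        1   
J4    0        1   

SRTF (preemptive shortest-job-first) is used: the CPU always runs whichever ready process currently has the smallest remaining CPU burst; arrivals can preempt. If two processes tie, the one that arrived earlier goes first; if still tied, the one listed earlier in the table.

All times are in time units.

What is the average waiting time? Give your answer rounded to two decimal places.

Gantt: | J3 0-1 | J4 1-2 | J1 2-8 | J2 8-15 |
Completion: J1=8  J2=15  J3=1  J4=2
Turnaround (C−A): J1=8  J2=15  J3=1  J4=2
Waiting times: J1=2, J2=8, J3=0, J4=1
Average waiting = (2+8+0+1) / 4 = 11/4 = 2.75

2.75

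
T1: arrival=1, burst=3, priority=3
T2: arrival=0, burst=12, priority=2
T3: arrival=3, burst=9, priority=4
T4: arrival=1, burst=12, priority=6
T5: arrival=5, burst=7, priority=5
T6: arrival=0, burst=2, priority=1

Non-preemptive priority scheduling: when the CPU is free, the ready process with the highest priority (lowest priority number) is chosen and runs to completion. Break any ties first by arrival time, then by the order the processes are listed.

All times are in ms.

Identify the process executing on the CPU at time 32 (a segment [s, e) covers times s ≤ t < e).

T5

Gantt: | T6 0-2 | T2 2-14 | T1 14-17 | T3 17-26 | T5 26-33 | T4 33-45 |
Completion: T1=17  T2=14  T3=26  T4=45  T5=33  T6=2
Turnaround (C−A): T1=16  T2=14  T3=23  T4=44  T5=28  T6=2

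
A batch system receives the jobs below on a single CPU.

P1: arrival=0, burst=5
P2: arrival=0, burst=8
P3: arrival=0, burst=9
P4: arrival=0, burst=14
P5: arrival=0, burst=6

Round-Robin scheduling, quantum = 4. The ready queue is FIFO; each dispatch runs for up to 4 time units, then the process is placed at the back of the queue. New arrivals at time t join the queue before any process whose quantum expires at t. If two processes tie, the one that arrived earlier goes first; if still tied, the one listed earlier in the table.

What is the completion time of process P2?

25

Timeline: | P1 0-4 | P2 4-8 | P3 8-12 | P4 12-16 | P5 16-20 | P1 20-21 | P2 21-25 | P3 25-29 | P4 29-33 | P5 33-35 | P3 35-36 | P4 36-42 |
Completion: P1=21  P2=25  P3=36  P4=42  P5=35
Turnaround (C−A): P1=21  P2=25  P3=36  P4=42  P5=35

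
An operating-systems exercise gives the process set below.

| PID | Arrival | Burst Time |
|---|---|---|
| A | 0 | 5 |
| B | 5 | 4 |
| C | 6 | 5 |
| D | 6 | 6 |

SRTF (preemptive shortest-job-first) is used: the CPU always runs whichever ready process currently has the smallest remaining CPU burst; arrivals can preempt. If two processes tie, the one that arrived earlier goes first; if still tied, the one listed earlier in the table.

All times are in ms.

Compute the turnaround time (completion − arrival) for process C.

Gantt: | A 0-5 | B 5-9 | C 9-14 | D 14-20 |
Completion: A=5  B=9  C=14  D=20
Turnaround (C−A): A=5  B=4  C=8  D=14
Turnaround(C) = completion − arrival = 14 − 6 = 8

8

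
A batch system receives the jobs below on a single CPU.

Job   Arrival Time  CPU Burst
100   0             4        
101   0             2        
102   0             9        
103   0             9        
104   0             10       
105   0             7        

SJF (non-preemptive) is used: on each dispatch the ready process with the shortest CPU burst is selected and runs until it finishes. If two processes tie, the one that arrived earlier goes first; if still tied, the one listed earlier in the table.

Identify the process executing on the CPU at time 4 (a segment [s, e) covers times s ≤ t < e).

Gantt: | 101 0-2 | 100 2-6 | 105 6-13 | 102 13-22 | 103 22-31 | 104 31-41 |
Completion: 100=6  101=2  102=22  103=31  104=41  105=13

100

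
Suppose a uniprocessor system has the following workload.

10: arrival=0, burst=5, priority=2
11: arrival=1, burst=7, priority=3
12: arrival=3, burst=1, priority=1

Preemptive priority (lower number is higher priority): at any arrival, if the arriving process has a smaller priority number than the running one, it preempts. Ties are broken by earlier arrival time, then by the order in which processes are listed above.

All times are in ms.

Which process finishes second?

10

Timeline: | 10 0-3 | 12 3-4 | 10 4-6 | 11 6-13 |
Completion: 10=6  11=13  12=4
Finish order: 12 → 10 → 11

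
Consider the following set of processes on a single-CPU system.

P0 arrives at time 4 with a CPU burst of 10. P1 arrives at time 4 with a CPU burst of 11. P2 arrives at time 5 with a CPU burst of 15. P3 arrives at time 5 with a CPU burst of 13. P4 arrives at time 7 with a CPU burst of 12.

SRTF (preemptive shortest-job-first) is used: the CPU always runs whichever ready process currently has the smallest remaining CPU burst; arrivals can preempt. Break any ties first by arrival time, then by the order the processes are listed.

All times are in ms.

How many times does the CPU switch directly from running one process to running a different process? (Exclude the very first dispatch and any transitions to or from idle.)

Gantt: | idle 0-4 | P0 4-14 | P1 14-25 | P4 25-37 | P3 37-50 | P2 50-65 |
Completion: P0=14  P1=25  P2=65  P3=50  P4=37
Turnaround (C−A): P0=10  P1=21  P2=60  P3=45  P4=30

4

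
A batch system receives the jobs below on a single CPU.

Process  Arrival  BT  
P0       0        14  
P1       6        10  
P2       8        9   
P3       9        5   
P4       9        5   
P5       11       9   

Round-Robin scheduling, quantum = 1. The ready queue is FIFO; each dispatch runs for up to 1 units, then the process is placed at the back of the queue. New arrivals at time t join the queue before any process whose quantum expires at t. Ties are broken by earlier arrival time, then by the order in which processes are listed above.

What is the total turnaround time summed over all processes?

Gantt: | P0 0-6 | P1 6-7 | P0 7-8 | P1 8-9 | P2 9-10 | P0 10-11 | P3 11-12 | P4 12-13 | P1 13-14 | P2 14-15 | P5 15-16 | P0 16-17 | P3 17-18 | P4 18-19 | P1 19-20 | P2 20-21 | P5 21-22 | P0 22-23 | P3 23-24 | P4 24-25 | P1 25-26 | P2 26-27 | P5 27-28 | P0 28-29 | P3 29-30 | P4 30-31 | P1 31-32 | P2 32-33 | P5 33-34 | P0 34-35 | P3 35-36 | P4 36-37 | P1 37-38 | P2 38-39 | P5 39-40 | P0 40-41 | P1 41-42 | P2 42-43 | P5 43-44 | P0 44-45 | P1 45-46 | P2 46-47 | P5 47-48 | P1 48-49 | P2 49-50 | P5 50-52 |
Completion: P0=45  P1=49  P2=50  P3=36  P4=37  P5=52
Turnaround = completion − arrival: P0=45, P1=43, P2=42, P3=27, P4=28, P5=41
Total turnaround = 45 + 43 + 42 + 27 + 28 + 41 = 226

226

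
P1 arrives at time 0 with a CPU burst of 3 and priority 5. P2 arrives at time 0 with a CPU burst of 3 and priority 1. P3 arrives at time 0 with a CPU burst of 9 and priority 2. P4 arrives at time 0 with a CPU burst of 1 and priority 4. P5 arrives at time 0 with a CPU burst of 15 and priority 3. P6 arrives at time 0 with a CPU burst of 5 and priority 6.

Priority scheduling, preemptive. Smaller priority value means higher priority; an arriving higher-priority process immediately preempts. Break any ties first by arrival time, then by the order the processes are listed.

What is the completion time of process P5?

27

Timeline: | P2 0-3 | P3 3-12 | P5 12-27 | P4 27-28 | P1 28-31 | P6 31-36 |
Completion: P1=31  P2=3  P3=12  P4=28  P5=27  P6=36
Turnaround (C−A): P1=31  P2=3  P3=12  P4=28  P5=27  P6=36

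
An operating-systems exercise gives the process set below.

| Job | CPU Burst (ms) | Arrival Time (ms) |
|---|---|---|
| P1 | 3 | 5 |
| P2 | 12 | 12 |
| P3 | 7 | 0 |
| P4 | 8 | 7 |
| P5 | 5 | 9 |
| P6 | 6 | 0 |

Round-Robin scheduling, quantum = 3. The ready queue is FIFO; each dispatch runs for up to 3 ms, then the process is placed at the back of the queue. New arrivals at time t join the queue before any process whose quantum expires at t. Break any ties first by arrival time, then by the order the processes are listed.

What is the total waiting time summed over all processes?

81

Gantt: | P3 0-3 | P6 3-6 | P3 6-9 | P1 9-12 | P6 12-15 | P4 15-18 | P5 18-21 | P3 21-22 | P2 22-25 | P4 25-28 | P5 28-30 | P2 30-33 | P4 33-35 | P2 35-41 |
Completion: P1=12  P2=41  P3=22  P4=35  P5=30  P6=15
Turnaround (C−A): P1=7  P2=29  P3=22  P4=28  P5=21  P6=15
Waiting = turnaround − burst: P1=4, P2=17, P3=15, P4=20, P5=16, P6=9
Total waiting = 4 + 17 + 15 + 20 + 16 + 9 = 81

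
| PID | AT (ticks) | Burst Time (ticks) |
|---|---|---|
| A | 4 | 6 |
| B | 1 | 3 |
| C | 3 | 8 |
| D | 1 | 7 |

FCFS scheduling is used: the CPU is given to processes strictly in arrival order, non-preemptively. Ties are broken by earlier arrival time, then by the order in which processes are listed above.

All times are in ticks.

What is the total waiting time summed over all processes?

Schedule: | idle 0-1 | B 1-4 | D 4-11 | C 11-19 | A 19-25 |
Completion: A=25  B=4  C=19  D=11
Waiting = turnaround − burst: A=15, B=0, C=8, D=3
Total waiting = 15 + 0 + 8 + 3 = 26

26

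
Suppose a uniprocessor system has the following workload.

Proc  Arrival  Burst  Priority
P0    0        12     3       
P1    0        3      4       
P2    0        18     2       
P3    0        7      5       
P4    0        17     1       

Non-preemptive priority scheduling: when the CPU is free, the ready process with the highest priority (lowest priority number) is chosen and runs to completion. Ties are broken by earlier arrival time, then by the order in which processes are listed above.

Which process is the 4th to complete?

Timeline: | P4 0-17 | P2 17-35 | P0 35-47 | P1 47-50 | P3 50-57 |
Completion: P0=47  P1=50  P2=35  P3=57  P4=17
Turnaround (C−A): P0=47  P1=50  P2=35  P3=57  P4=17
Finish order: P4 → P2 → P0 → P1 → P3

P1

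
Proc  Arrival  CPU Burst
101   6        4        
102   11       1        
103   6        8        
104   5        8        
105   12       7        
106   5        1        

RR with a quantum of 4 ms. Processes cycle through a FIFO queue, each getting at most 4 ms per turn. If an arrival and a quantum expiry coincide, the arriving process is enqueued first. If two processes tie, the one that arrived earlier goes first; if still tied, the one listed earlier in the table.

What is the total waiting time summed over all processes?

60

Gantt: | idle 0-5 | 104 5-9 | 106 9-10 | 101 10-14 | 103 14-18 | 104 18-22 | 102 22-23 | 105 23-27 | 103 27-31 | 105 31-34 |
Completion: 101=14  102=23  103=31  104=22  105=34  106=10
Turnaround (C−A): 101=8  102=12  103=25  104=17  105=22  106=5
Waiting = turnaround − burst: 101=4, 102=11, 103=17, 104=9, 105=15, 106=4
Total waiting = 4 + 11 + 17 + 9 + 15 + 4 = 60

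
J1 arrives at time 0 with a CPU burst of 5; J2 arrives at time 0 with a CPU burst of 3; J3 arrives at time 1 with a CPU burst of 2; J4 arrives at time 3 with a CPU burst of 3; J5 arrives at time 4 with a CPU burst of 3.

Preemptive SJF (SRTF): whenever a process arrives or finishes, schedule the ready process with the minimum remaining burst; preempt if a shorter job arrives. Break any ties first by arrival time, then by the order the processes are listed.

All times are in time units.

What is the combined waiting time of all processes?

19

Timeline: | J2 0-3 | J3 3-5 | J4 5-8 | J5 8-11 | J1 11-16 |
Completion: J1=16  J2=3  J3=5  J4=8  J5=11
Waiting = turnaround − burst: J1=11, J2=0, J3=2, J4=2, J5=4
Total waiting = 11 + 0 + 2 + 2 + 4 = 19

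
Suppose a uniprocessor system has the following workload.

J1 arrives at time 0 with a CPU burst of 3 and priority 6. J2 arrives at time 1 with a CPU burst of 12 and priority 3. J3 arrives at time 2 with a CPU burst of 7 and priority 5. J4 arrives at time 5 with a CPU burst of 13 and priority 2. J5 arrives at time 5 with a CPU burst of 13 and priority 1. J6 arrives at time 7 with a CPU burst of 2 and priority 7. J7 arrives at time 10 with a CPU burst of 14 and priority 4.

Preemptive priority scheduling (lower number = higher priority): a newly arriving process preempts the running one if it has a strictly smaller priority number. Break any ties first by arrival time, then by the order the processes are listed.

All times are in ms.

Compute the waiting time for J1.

59

Schedule: | J1 0-1 | J2 1-5 | J5 5-18 | J4 18-31 | J2 31-39 | J7 39-53 | J3 53-60 | J1 60-62 | J6 62-64 |
Completion: J1=62  J2=39  J3=60  J4=31  J5=18  J6=64  J7=53
Turnaround (C−A): J1=62  J2=38  J3=58  J4=26  J5=13  J6=57  J7=43
Waiting(J1) = turnaround − burst = 62 − 3 = 59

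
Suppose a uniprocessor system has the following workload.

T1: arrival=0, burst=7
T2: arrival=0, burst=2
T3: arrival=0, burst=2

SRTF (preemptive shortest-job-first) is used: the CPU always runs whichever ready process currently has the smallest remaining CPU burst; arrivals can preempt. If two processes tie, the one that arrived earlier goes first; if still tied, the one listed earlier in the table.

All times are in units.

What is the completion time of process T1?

Gantt: | T2 0-2 | T3 2-4 | T1 4-11 |
Completion: T1=11  T2=2  T3=4
Turnaround (C−A): T1=11  T2=2  T3=4

11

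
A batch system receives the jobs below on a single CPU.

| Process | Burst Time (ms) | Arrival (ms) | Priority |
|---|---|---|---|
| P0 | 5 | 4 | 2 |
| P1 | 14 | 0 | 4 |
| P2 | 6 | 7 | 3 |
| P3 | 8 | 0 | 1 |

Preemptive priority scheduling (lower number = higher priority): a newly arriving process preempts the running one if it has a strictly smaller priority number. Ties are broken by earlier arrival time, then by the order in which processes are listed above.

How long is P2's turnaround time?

12

Gantt: | P3 0-8 | P0 8-13 | P2 13-19 | P1 19-33 |
Completion: P0=13  P1=33  P2=19  P3=8
Turnaround (C−A): P0=9  P1=33  P2=12  P3=8
Turnaround(P2) = completion − arrival = 19 − 7 = 12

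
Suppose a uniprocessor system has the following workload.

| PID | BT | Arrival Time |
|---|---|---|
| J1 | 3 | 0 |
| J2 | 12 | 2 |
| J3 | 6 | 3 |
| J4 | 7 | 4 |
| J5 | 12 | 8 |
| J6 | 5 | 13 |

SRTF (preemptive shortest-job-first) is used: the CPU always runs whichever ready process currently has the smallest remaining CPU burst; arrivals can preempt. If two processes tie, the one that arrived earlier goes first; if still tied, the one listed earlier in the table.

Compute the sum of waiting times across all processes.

Timeline: | J1 0-3 | J3 3-9 | J4 9-16 | J6 16-21 | J2 21-33 | J5 33-45 |
Completion: J1=3  J2=33  J3=9  J4=16  J5=45  J6=21
Waiting = turnaround − burst: J1=0, J2=19, J3=0, J4=5, J5=25, J6=3
Total waiting = 0 + 19 + 0 + 5 + 25 + 3 = 52

52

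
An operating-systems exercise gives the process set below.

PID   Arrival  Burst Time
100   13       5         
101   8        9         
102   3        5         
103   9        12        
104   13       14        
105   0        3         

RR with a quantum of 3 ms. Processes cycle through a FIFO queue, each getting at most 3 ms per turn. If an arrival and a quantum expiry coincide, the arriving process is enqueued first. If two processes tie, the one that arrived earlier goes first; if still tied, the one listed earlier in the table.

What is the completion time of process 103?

43

Timeline: | 105 0-3 | 102 3-8 | 101 8-11 | 103 11-14 | 101 14-17 | 100 17-20 | 104 20-23 | 103 23-26 | 101 26-29 | 100 29-31 | 104 31-34 | 103 34-37 | 104 37-40 | 103 40-43 | 104 43-48 |
Completion: 100=31  101=29  102=8  103=43  104=48  105=3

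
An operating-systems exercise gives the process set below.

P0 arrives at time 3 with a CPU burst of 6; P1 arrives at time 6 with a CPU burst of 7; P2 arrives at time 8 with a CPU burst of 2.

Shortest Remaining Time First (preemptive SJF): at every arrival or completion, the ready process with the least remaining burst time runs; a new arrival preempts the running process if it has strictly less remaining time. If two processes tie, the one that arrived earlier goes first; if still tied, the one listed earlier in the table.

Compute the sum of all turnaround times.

21

Schedule: | idle 0-3 | P0 3-9 | P2 9-11 | P1 11-18 |
Completion: P0=9  P1=18  P2=11
Turnaround (C−A): P0=6  P1=12  P2=3
Turnaround = completion − arrival: P0=6, P1=12, P2=3
Total turnaround = 6 + 12 + 3 = 21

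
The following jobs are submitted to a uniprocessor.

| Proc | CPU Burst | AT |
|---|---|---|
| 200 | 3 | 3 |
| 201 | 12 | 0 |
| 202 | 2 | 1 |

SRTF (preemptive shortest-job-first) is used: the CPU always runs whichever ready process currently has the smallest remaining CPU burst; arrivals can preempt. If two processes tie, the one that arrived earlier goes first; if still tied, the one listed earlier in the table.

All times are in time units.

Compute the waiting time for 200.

0

Timeline: | 201 0-1 | 202 1-3 | 200 3-6 | 201 6-17 |
Completion: 200=6  201=17  202=3
Turnaround (C−A): 200=3  201=17  202=2
Waiting(200) = turnaround − burst = 3 − 3 = 0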